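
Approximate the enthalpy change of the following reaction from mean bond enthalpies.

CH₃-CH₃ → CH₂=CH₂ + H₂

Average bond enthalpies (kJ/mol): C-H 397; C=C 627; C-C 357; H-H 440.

Bonds broken (reactants):
  C-C: 1 × 357 = 357
  C-H: 6 × 397 = 2382
  Σ(broken) = 2739 kJ
Bonds formed (products):
  C-H: 4 × 397 = 1588
  C=C: 1 × 627 = 627
  H-H: 1 × 440 = 440
  Σ(formed) = 2655 kJ
ΔH = Σ(broken) − Σ(formed) = 2739 − 2655 = +84 kJ

ΔH ≈ +84 kJ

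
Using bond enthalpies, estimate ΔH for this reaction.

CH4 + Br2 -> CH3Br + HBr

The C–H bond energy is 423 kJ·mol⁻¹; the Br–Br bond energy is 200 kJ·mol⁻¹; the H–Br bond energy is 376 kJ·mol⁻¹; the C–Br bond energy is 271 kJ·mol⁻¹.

ΔH ≈ −24 kJ

Bonds broken (reactants):
  Br–Br: 1 × 200 = 200
  C–H: 4 × 423 = 1692
  Σ(broken) = 1892 kJ
Bonds formed (products):
  C–Br: 1 × 271 = 271
  C–H: 3 × 423 = 1269
  H–Br: 1 × 376 = 376
  Σ(formed) = 1916 kJ
ΔH = Σ(broken) − Σ(formed) = 1892 − 1916 = −24 kJ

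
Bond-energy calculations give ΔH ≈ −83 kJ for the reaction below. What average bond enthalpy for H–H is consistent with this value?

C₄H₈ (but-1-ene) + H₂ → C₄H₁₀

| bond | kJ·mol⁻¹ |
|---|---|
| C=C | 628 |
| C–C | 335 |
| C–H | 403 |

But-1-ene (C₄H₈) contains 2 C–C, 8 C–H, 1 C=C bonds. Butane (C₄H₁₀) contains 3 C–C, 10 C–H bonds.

Let D be the H–H bond energy.
Σ(broken) = 2×335 + 8×403 + 1×628 + 1×D = 4522 + D
Σ(formed) = 3×335 + 10×403 = 5035
ΔH = Σ(broken) − Σ(formed) = (4522 + D) − (5035) = −513 + D
Setting this equal to −83 kJ gives D = 430 kJ/mol.

D(H–H) ≈ 430 kJ/mol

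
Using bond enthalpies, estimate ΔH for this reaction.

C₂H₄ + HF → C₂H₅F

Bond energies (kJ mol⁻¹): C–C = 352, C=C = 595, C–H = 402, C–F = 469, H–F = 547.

Bonds broken (reactants):
  C–H: 4 × 402 = 1608
  C=C: 1 × 595 = 595
  H–F: 1 × 547 = 547
  Σ(broken) = 2750 kJ
Bonds formed (products):
  C–C: 1 × 352 = 352
  C–F: 1 × 469 = 469
  C–H: 5 × 402 = 2010
  Σ(formed) = 2831 kJ
ΔH = Σ(broken) − Σ(formed) = 2750 − 2831 = −81 kJ

ΔH ≈ −81 kJ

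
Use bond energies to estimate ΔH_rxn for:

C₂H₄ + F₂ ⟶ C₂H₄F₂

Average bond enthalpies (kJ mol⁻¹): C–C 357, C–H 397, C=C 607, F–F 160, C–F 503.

Bonds broken (reactants):
  C–H: 4 × 397 = 1588
  C=C: 1 × 607 = 607
  F–F: 1 × 160 = 160
  Σ(broken) = 2355 kJ
Bonds formed (products):
  C–C: 1 × 357 = 357
  C–F: 2 × 503 = 1006
  C–H: 4 × 397 = 1588
  Σ(formed) = 2951 kJ
ΔH = Σ(broken) − Σ(formed) = 2355 − 2951 = −596 kJ

ΔH ≈ −596 kJ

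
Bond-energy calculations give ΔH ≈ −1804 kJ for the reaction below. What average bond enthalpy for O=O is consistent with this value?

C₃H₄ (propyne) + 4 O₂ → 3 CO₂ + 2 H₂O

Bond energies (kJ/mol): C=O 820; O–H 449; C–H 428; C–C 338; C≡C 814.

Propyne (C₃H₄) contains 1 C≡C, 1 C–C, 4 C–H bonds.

Let D be the O=O bond energy.
Σ(broken) = 1×814 + 1×338 + 4×428 + 4×D = 2864 + 4D
Σ(formed) = 6×820 + 4×449 = 6716
ΔH = Σ(broken) − Σ(formed) = (2864 + 4D) − (6716) = −3852 + 4D
Setting this equal to −1804 kJ gives 4D = 2048, so D = 512 kJ/mol.

D(O=O) ≈ 512 kJ/mol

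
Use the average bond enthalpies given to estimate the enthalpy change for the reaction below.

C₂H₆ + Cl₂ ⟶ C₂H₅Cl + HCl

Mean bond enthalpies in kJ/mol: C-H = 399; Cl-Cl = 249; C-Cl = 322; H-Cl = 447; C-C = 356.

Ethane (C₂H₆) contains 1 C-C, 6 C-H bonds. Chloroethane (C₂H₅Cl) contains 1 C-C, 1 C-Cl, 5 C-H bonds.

Bonds broken (reactants):
  C-C: 1 × 356 = 356
  C-H: 6 × 399 = 2394
  Cl-Cl: 1 × 249 = 249
  Σ(broken) = 2999 kJ
Bonds formed (products):
  C-C: 1 × 356 = 356
  C-Cl: 1 × 322 = 322
  C-H: 5 × 399 = 1995
  H-Cl: 1 × 447 = 447
  Σ(formed) = 3120 kJ
ΔH = Σ(broken) − Σ(formed) = 2999 − 3120 = −121 kJ

ΔH ≈ −121 kJ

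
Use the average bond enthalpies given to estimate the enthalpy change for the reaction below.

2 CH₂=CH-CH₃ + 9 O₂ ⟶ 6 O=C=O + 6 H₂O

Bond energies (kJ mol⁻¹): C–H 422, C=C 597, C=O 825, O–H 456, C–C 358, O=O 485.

Bonds broken (reactants):
  C–C: 2 × 358 = 716
  C–H: 12 × 422 = 5064
  C=C: 2 × 597 = 1194
  O=O: 9 × 485 = 4365
  Σ(broken) = 11339 kJ
Bonds formed (products):
  C=O: 12 × 825 = 9900
  O–H: 12 × 456 = 5472
  Σ(formed) = 15372 kJ
ΔH = Σ(broken) − Σ(formed) = 11339 − 15372 = −4033 kJ

ΔH ≈ −4033 kJ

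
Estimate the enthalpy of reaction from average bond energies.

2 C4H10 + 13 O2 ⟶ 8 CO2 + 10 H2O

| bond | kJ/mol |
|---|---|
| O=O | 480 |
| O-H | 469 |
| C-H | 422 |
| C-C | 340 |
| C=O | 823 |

Bonds broken (reactants):
  C-C: 6 × 340 = 2040
  C-H: 20 × 422 = 8440
  O=O: 13 × 480 = 6240
  Σ(broken) = 16720 kJ
Bonds formed (products):
  C=O: 16 × 823 = 13168
  O-H: 20 × 469 = 9380
  Σ(formed) = 22548 kJ
ΔH = Σ(broken) − Σ(formed) = 16720 − 22548 = −5828 kJ

ΔH ≈ −5828 kJ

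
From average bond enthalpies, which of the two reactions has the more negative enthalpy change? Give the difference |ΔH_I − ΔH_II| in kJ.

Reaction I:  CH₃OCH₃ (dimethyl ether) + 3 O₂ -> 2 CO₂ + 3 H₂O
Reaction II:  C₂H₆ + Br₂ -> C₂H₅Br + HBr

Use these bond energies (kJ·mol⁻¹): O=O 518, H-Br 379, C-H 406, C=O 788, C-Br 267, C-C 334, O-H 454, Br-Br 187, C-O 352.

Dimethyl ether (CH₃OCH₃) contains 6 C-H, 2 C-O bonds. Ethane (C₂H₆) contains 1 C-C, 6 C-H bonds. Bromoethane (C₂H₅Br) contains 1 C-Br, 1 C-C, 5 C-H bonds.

Reaction I:
  Bonds broken (reactants):
    C-H: 6 × 406 = 2436
    C-O: 2 × 352 = 704
    O=O: 3 × 518 = 1554
    Σ(broken) = 4694 kJ
  Bonds formed (products):
    C=O: 4 × 788 = 3152
    O-H: 6 × 454 = 2724
    Σ(formed) = 5876 kJ
  ΔH_I = 4694 − 5876 = −1182 kJ
Reaction II:
  Bonds broken (reactants):
    Br-Br: 1 × 187 = 187
    C-C: 1 × 334 = 334
    C-H: 6 × 406 = 2436
    Σ(broken) = 2957 kJ
  Bonds formed (products):
    C-Br: 1 × 267 = 267
    C-C: 1 × 334 = 334
    C-H: 5 × 406 = 2030
    H-Br: 1 × 379 = 379
    Σ(formed) = 3010 kJ
  ΔH_II = 2957 − 3010 = −53 kJ
ΔH_I − ΔH_II = −1129 kJ, so reaction I has the more negative ΔH; |ΔH_I − ΔH_II| = 1129 kJ.

Reaction I, by 1129 kJ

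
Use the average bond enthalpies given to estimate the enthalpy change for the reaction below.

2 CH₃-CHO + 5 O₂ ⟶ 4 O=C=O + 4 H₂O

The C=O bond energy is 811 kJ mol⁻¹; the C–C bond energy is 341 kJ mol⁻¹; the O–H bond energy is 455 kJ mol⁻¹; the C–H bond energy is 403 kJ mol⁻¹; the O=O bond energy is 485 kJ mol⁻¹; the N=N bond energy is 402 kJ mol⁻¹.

ΔH ≈ −2175 kJ

Bonds broken (reactants):
  C–C: 2 × 341 = 682
  C–H: 8 × 403 = 3224
  C=O: 2 × 811 = 1622
  O=O: 5 × 485 = 2425
  Σ(broken) = 7953 kJ
Bonds formed (products):
  C=O: 8 × 811 = 6488
  O–H: 8 × 455 = 3640
  Σ(formed) = 10128 kJ
ΔH = Σ(broken) − Σ(formed) = 7953 − 10128 = −2175 kJ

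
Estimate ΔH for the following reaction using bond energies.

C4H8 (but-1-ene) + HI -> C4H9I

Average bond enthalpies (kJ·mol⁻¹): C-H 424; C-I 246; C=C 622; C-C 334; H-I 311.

ΔH ≈ −71 kJ

Bonds broken (reactants):
  C-C: 2 × 334 = 668
  C-H: 8 × 424 = 3392
  C=C: 1 × 622 = 622
  H-I: 1 × 311 = 311
  Σ(broken) = 4993 kJ
Bonds formed (products):
  C-C: 3 × 334 = 1002
  C-H: 9 × 424 = 3816
  C-I: 1 × 246 = 246
  Σ(formed) = 5064 kJ
ΔH = Σ(broken) − Σ(formed) = 4993 − 5064 = −71 kJ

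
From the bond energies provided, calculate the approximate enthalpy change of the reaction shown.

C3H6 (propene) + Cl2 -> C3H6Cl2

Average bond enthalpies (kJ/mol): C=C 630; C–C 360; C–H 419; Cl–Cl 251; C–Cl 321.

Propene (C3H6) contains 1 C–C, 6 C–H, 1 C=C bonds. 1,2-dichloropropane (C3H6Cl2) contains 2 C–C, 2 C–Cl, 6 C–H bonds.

Bonds broken (reactants):
  C–C: 1 × 360 = 360
  C–H: 6 × 419 = 2514
  C=C: 1 × 630 = 630
  Cl–Cl: 1 × 251 = 251
  Σ(broken) = 3755 kJ
Bonds formed (products):
  C–C: 2 × 360 = 720
  C–Cl: 2 × 321 = 642
  C–H: 6 × 419 = 2514
  Σ(formed) = 3876 kJ
ΔH = Σ(broken) − Σ(formed) = 3755 − 3876 = −121 kJ

ΔH ≈ −121 kJ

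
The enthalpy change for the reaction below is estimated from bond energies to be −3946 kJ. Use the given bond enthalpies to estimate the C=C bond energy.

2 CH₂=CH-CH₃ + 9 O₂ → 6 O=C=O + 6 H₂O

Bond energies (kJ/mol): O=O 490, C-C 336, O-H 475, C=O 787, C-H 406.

D(C=C) ≈ 622 kJ/mol

Let D be the C=C bond energy.
Σ(broken) = 2×336 + 12×406 + 2×D + 9×490 = 9954 + 2D
Σ(formed) = 12×787 + 12×475 = 15144
ΔH = Σ(broken) − Σ(formed) = (9954 + 2D) − (15144) = −5190 + 2D
Setting this equal to −3946 kJ gives 2D = 1244, so D = 622 kJ/mol.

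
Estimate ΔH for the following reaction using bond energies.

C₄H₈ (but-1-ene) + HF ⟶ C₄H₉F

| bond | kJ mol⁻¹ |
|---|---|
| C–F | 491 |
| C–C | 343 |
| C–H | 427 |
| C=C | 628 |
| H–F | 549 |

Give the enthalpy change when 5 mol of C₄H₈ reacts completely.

ΔH = −420 kJ

Bonds broken (reactants):
  C–C: 2 × 343 = 686
  C–H: 8 × 427 = 3416
  C=C: 1 × 628 = 628
  H–F: 1 × 549 = 549
  Σ(broken) = 5279 kJ
Bonds formed (products):
  C–C: 3 × 343 = 1029
  C–F: 1 × 491 = 491
  C–H: 9 × 427 = 3843
  Σ(formed) = 5363 kJ
ΔH = Σ(broken) − Σ(formed) = 5279 − 5363 = −84 kJ
For 5× the reaction as written: 5 × (−84) = −420 kJ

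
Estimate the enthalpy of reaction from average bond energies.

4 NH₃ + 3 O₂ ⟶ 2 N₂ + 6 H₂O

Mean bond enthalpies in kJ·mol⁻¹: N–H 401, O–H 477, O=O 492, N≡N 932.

ΔH ≈ −1300 kJ

Bonds broken (reactants):
  N–H: 12 × 401 = 4812
  O=O: 3 × 492 = 1476
  Σ(broken) = 6288 kJ
Bonds formed (products):
  N≡N: 2 × 932 = 1864
  O–H: 12 × 477 = 5724
  Σ(formed) = 7588 kJ
ΔH = Σ(broken) − Σ(formed) = 6288 − 7588 = −1300 kJ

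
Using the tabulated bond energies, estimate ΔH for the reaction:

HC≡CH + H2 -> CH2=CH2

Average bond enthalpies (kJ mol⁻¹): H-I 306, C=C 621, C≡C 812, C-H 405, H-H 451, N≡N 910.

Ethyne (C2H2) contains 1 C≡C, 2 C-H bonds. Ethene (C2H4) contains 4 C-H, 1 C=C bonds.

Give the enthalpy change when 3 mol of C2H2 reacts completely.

ΔH = −504 kJ

Bonds broken (reactants):
  C≡C: 1 × 812 = 812
  C-H: 2 × 405 = 810
  H-H: 1 × 451 = 451
  Σ(broken) = 2073 kJ
Bonds formed (products):
  C-H: 4 × 405 = 1620
  C=C: 1 × 621 = 621
  Σ(formed) = 2241 kJ
ΔH = Σ(broken) − Σ(formed) = 2073 − 2241 = −168 kJ
For 3× the reaction as written: 3 × (−168) = −504 kJ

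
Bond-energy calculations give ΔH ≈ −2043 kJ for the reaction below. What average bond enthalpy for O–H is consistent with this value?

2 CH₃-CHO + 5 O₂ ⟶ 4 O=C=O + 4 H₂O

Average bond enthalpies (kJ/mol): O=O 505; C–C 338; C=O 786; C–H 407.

D(O–H) ≈ 473 kJ/mol

Let D be the O–H bond energy.
Σ(broken) = 2×338 + 8×407 + 2×786 + 5×505 = 8029
Σ(formed) = 8×786 + 8×D = 6288 + 8D
ΔH = Σ(broken) − Σ(formed) = (8029) − (6288 + 8D) = +1741 − 8D
Setting this equal to −2043 kJ gives 8D = 3784, so D = 473 kJ/mol.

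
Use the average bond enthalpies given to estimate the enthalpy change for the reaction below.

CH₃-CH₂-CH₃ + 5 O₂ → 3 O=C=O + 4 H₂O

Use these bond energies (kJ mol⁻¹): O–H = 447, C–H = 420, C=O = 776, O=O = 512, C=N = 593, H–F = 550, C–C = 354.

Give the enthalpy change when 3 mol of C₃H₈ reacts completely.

Bonds broken (reactants):
  C–C: 2 × 354 = 708
  C–H: 8 × 420 = 3360
  O=O: 5 × 512 = 2560
  Σ(broken) = 6628 kJ
Bonds formed (products):
  C=O: 6 × 776 = 4656
  O–H: 8 × 447 = 3576
  Σ(formed) = 8232 kJ
ΔH = Σ(broken) − Σ(formed) = 6628 − 8232 = −1604 kJ
For 3× the reaction as written: 3 × (−1604) = −4812 kJ

ΔH = −4812 kJ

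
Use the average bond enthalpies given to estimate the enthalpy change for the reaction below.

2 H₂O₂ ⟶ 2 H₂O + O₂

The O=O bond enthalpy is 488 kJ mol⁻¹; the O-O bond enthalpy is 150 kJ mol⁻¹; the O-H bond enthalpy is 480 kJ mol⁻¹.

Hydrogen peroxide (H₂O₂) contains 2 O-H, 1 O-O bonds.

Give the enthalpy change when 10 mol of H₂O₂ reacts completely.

ΔH = −940 kJ

Bonds broken (reactants):
  O-H: 4 × 480 = 1920
  O-O: 2 × 150 = 300
  Σ(broken) = 2220 kJ
Bonds formed (products):
  O-H: 4 × 480 = 1920
  O=O: 1 × 488 = 488
  Σ(formed) = 2408 kJ
ΔH = Σ(broken) − Σ(formed) = 2220 − 2408 = −188 kJ
For 5× the reaction as written: 5 × (−188) = −940 kJ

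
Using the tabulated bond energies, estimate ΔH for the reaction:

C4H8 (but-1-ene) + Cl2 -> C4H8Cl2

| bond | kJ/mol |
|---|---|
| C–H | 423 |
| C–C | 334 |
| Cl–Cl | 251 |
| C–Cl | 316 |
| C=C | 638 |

Bonds broken (reactants):
  C–C: 2 × 334 = 668
  C–H: 8 × 423 = 3384
  C=C: 1 × 638 = 638
  Cl–Cl: 1 × 251 = 251
  Σ(broken) = 4941 kJ
Bonds formed (products):
  C–C: 3 × 334 = 1002
  C–Cl: 2 × 316 = 632
  C–H: 8 × 423 = 3384
  Σ(formed) = 5018 kJ
ΔH = Σ(broken) − Σ(formed) = 4941 − 5018 = −77 kJ

ΔH ≈ −77 kJ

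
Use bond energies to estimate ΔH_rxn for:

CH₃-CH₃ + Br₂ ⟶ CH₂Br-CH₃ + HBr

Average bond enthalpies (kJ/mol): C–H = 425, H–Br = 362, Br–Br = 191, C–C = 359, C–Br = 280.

ΔH ≈ −26 kJ

Bonds broken (reactants):
  Br–Br: 1 × 191 = 191
  C–C: 1 × 359 = 359
  C–H: 6 × 425 = 2550
  Σ(broken) = 3100 kJ
Bonds formed (products):
  C–Br: 1 × 280 = 280
  C–C: 1 × 359 = 359
  C–H: 5 × 425 = 2125
  H–Br: 1 × 362 = 362
  Σ(formed) = 3126 kJ
ΔH = Σ(broken) − Σ(formed) = 3100 − 3126 = −26 kJ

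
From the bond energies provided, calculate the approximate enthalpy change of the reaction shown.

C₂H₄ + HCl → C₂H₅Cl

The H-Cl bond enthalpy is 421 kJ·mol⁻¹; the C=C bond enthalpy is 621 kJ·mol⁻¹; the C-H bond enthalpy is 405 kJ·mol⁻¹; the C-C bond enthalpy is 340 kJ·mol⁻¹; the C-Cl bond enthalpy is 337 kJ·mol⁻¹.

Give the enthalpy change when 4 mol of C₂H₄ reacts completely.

Bonds broken (reactants):
  C-H: 4 × 405 = 1620
  C=C: 1 × 621 = 621
  H-Cl: 1 × 421 = 421
  Σ(broken) = 2662 kJ
Bonds formed (products):
  C-C: 1 × 340 = 340
  C-Cl: 1 × 337 = 337
  C-H: 5 × 405 = 2025
  Σ(formed) = 2702 kJ
ΔH = Σ(broken) − Σ(formed) = 2662 − 2702 = −40 kJ
For 4× the reaction as written: 4 × (−40) = −160 kJ

ΔH = −160 kJ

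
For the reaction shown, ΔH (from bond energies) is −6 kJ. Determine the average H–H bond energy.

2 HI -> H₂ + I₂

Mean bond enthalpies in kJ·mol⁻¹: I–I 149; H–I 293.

Let D be the H–H bond energy.
Σ(broken) = 2×293 = 586
Σ(formed) = 1×D + 1×149 = 149 + D
ΔH = Σ(broken) − Σ(formed) = (586) − (149 + D) = +437 − D
Setting this equal to −6 kJ gives D = 443 kJ/mol.

D(H–H) ≈ 443 kJ/mol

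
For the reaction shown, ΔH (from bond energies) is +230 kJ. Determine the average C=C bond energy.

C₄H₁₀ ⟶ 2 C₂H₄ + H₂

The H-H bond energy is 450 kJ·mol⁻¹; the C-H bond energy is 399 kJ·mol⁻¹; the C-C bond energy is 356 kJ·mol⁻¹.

Let D be the C=C bond energy.
Σ(broken) = 3×356 + 10×399 = 5058
Σ(formed) = 8×399 + 2×D + 1×450 = 3642 + 2D
ΔH = Σ(broken) − Σ(formed) = (5058) − (3642 + 2D) = +1416 − 2D
Setting this equal to +230 kJ gives 2D = 1186, so D = 593 kJ/mol.

D(C=C) ≈ 593 kJ/mol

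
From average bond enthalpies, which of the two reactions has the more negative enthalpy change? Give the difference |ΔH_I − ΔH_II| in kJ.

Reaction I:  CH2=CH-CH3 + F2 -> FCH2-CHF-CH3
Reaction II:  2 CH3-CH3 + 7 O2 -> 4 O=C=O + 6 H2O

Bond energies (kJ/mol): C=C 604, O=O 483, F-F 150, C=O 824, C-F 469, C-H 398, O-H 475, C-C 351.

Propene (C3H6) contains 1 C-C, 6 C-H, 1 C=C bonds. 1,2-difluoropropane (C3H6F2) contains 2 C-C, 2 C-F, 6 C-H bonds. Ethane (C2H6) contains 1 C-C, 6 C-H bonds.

Reaction I:
  Bonds broken (reactants):
    C-C: 1 × 351 = 351
    C-H: 6 × 398 = 2388
    C=C: 1 × 604 = 604
    F-F: 1 × 150 = 150
    Σ(broken) = 3493 kJ
  Bonds formed (products):
    C-C: 2 × 351 = 702
    C-F: 2 × 469 = 938
    C-H: 6 × 398 = 2388
    Σ(formed) = 4028 kJ
  ΔH_I = 3493 − 4028 = −535 kJ
Reaction II:
  Bonds broken (reactants):
    C-C: 2 × 351 = 702
    C-H: 12 × 398 = 4776
    O=O: 7 × 483 = 3381
    Σ(broken) = 8859 kJ
  Bonds formed (products):
    C=O: 8 × 824 = 6592
    O-H: 12 × 475 = 5700
    Σ(formed) = 12292 kJ
  ΔH_II = 8859 − 12292 = −3433 kJ
ΔH_I − ΔH_II = +2898 kJ, so reaction II has the more negative ΔH; |ΔH_I − ΔH_II| = 2898 kJ.

Reaction II, by 2898 kJ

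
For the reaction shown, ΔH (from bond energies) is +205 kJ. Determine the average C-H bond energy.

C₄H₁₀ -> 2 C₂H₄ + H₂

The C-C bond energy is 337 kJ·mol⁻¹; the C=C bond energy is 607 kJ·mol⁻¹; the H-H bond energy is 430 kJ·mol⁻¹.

D(C-H) ≈ 419 kJ/mol

Let D be the C-H bond energy.
Σ(broken) = 3×337 + 10×D = 1011 + 10D
Σ(formed) = 8×D + 2×607 + 1×430 = 1644 + 8D
ΔH = Σ(broken) − Σ(formed) = (1011 + 10D) − (1644 + 8D) = −633 + 2D
Setting this equal to +205 kJ gives 2D = 838, so D = 419 kJ/mol.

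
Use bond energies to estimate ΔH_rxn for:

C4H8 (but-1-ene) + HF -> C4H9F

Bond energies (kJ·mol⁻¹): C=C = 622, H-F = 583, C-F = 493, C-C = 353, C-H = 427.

Bonds broken (reactants):
  C-C: 2 × 353 = 706
  C-H: 8 × 427 = 3416
  C=C: 1 × 622 = 622
  H-F: 1 × 583 = 583
  Σ(broken) = 5327 kJ
Bonds formed (products):
  C-C: 3 × 353 = 1059
  C-F: 1 × 493 = 493
  C-H: 9 × 427 = 3843
  Σ(formed) = 5395 kJ
ΔH = Σ(broken) − Σ(formed) = 5327 − 5395 = −68 kJ

ΔH ≈ −68 kJ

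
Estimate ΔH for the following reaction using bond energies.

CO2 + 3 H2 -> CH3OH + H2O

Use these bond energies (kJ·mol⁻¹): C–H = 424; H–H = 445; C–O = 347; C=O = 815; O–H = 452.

Bonds broken (reactants):
  C=O: 2 × 815 = 1630
  H–H: 3 × 445 = 1335
  Σ(broken) = 2965 kJ
Bonds formed (products):
  C–H: 3 × 424 = 1272
  C–O: 1 × 347 = 347
  O–H: 3 × 452 = 1356
  Σ(formed) = 2975 kJ
ΔH = Σ(broken) − Σ(formed) = 2965 − 2975 = −10 kJ

ΔH ≈ −10 kJ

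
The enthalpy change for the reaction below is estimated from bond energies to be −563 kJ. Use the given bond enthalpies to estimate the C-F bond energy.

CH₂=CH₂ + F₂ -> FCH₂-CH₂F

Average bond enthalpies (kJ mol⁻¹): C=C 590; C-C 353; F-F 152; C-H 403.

D(C-F) ≈ 476 kJ/mol

Let D be the C-F bond energy.
Σ(broken) = 4×403 + 1×590 + 1×152 = 2354
Σ(formed) = 1×353 + 2×D + 4×403 = 1965 + 2D
ΔH = Σ(broken) − Σ(formed) = (2354) − (1965 + 2D) = +389 − 2D
Setting this equal to −563 kJ gives 2D = 952, so D = 476 kJ/mol.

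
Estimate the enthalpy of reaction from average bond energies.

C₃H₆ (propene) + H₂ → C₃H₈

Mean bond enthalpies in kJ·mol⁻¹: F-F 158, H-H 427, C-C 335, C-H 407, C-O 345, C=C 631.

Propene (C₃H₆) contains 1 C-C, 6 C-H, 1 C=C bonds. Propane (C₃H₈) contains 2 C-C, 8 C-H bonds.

ΔH ≈ −91 kJ

Bonds broken (reactants):
  C-C: 1 × 335 = 335
  C-H: 6 × 407 = 2442
  C=C: 1 × 631 = 631
  H-H: 1 × 427 = 427
  Σ(broken) = 3835 kJ
Bonds formed (products):
  C-C: 2 × 335 = 670
  C-H: 8 × 407 = 3256
  Σ(formed) = 3926 kJ
ΔH = Σ(broken) − Σ(formed) = 3835 − 3926 = −91 kJ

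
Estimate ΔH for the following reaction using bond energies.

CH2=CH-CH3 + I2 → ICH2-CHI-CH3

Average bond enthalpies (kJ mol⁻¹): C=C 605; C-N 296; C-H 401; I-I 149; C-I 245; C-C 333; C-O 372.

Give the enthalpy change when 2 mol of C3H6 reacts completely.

Bonds broken (reactants):
  C-C: 1 × 333 = 333
  C-H: 6 × 401 = 2406
  C=C: 1 × 605 = 605
  I-I: 1 × 149 = 149
  Σ(broken) = 3493 kJ
Bonds formed (products):
  C-C: 2 × 333 = 666
  C-H: 6 × 401 = 2406
  C-I: 2 × 245 = 490
  Σ(formed) = 3562 kJ
ΔH = Σ(broken) − Σ(formed) = 3493 − 3562 = −69 kJ
For 2× the reaction as written: 2 × (−69) = −138 kJ

ΔH = −138 kJ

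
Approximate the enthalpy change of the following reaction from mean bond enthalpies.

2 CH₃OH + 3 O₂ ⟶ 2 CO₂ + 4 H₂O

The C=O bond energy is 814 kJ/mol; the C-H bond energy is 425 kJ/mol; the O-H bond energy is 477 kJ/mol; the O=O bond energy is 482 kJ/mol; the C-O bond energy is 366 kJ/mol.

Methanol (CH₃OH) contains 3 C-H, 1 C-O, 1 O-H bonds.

ΔH ≈ −1390 kJ

Bonds broken (reactants):
  C-H: 6 × 425 = 2550
  C-O: 2 × 366 = 732
  O-H: 2 × 477 = 954
  O=O: 3 × 482 = 1446
  Σ(broken) = 5682 kJ
Bonds formed (products):
  C=O: 4 × 814 = 3256
  O-H: 8 × 477 = 3816
  Σ(formed) = 7072 kJ
ΔH = Σ(broken) − Σ(formed) = 5682 − 7072 = −1390 kJ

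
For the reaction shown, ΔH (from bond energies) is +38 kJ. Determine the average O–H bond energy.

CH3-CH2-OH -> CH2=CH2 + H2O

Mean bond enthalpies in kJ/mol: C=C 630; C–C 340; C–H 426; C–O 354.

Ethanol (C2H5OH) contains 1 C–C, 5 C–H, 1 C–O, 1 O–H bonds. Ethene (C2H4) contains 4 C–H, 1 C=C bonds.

Let D be the O–H bond energy.
Σ(broken) = 1×340 + 5×426 + 1×354 + 1×D = 2824 + D
Σ(formed) = 4×426 + 1×630 + 2×D = 2334 + 2D
ΔH = Σ(broken) − Σ(formed) = (2824 + D) − (2334 + 2D) = +490 − D
Setting this equal to +38 kJ gives D = 452 kJ/mol.

D(O–H) ≈ 452 kJ/mol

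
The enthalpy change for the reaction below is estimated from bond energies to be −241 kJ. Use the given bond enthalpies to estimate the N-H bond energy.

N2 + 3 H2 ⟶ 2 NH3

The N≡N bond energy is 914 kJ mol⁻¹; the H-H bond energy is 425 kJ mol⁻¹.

Let D be the N-H bond energy.
Σ(broken) = 3×425 + 1×914 = 2189
Σ(formed) = 6×D = 6D
ΔH = Σ(broken) − Σ(formed) = (2189) − (6D) = +2189 − 6D
Setting this equal to −241 kJ gives 6D = 2430, so D = 405 kJ/mol.

D(N-H) ≈ 405 kJ/mol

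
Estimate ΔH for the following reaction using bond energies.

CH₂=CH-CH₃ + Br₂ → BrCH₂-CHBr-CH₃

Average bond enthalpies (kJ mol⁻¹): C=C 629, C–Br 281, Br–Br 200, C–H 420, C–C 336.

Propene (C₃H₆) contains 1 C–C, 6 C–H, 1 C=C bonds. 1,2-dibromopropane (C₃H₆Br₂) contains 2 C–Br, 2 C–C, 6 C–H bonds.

Bonds broken (reactants):
  Br–Br: 1 × 200 = 200
  C–C: 1 × 336 = 336
  C–H: 6 × 420 = 2520
  C=C: 1 × 629 = 629
  Σ(broken) = 3685 kJ
Bonds formed (products):
  C–Br: 2 × 281 = 562
  C–C: 2 × 336 = 672
  C–H: 6 × 420 = 2520
  Σ(formed) = 3754 kJ
ΔH = Σ(broken) − Σ(formed) = 3685 − 3754 = −69 kJ

ΔH ≈ −69 kJ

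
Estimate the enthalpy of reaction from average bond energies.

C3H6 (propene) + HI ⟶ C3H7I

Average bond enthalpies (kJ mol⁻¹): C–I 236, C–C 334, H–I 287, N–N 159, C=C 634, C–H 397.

ΔH ≈ −46 kJ

Bonds broken (reactants):
  C–C: 1 × 334 = 334
  C–H: 6 × 397 = 2382
  C=C: 1 × 634 = 634
  H–I: 1 × 287 = 287
  Σ(broken) = 3637 kJ
Bonds formed (products):
  C–C: 2 × 334 = 668
  C–H: 7 × 397 = 2779
  C–I: 1 × 236 = 236
  Σ(formed) = 3683 kJ
ΔH = Σ(broken) − Σ(formed) = 3637 − 3683 = −46 kJ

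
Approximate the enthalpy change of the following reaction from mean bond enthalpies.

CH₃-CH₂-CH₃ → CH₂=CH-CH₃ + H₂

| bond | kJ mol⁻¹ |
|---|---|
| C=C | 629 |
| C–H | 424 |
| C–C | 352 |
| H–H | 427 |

Bonds broken (reactants):
  C–C: 2 × 352 = 704
  C–H: 8 × 424 = 3392
  Σ(broken) = 4096 kJ
Bonds formed (products):
  C–C: 1 × 352 = 352
  C–H: 6 × 424 = 2544
  C=C: 1 × 629 = 629
  H–H: 1 × 427 = 427
  Σ(formed) = 3952 kJ
ΔH = Σ(broken) − Σ(formed) = 4096 − 3952 = +144 kJ

ΔH ≈ +144 kJ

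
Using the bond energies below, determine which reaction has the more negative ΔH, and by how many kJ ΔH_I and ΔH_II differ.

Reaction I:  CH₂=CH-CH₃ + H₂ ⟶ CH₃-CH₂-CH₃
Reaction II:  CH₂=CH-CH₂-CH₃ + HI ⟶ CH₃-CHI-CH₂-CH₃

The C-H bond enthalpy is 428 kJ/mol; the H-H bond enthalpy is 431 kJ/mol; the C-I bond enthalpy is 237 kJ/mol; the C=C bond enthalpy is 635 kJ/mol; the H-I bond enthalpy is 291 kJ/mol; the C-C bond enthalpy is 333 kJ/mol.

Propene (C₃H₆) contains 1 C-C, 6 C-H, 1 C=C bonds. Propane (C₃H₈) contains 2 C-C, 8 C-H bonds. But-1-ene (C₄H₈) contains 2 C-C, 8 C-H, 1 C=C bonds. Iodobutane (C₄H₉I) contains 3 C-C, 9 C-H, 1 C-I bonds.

Reaction I, by 51 kJ

Reaction I:
  Bonds broken (reactants):
    C-C: 1 × 333 = 333
    C-H: 6 × 428 = 2568
    C=C: 1 × 635 = 635
    H-H: 1 × 431 = 431
    Σ(broken) = 3967 kJ
  Bonds formed (products):
    C-C: 2 × 333 = 666
    C-H: 8 × 428 = 3424
    Σ(formed) = 4090 kJ
  ΔH_I = 3967 − 4090 = −123 kJ
Reaction II:
  Bonds broken (reactants):
    C-C: 2 × 333 = 666
    C-H: 8 × 428 = 3424
    C=C: 1 × 635 = 635
    H-I: 1 × 291 = 291
    Σ(broken) = 5016 kJ
  Bonds formed (products):
    C-C: 3 × 333 = 999
    C-H: 9 × 428 = 3852
    C-I: 1 × 237 = 237
    Σ(formed) = 5088 kJ
  ΔH_II = 5016 − 5088 = −72 kJ
ΔH_I − ΔH_II = −51 kJ, so reaction I has the more negative ΔH; |ΔH_I − ΔH_II| = 51 kJ.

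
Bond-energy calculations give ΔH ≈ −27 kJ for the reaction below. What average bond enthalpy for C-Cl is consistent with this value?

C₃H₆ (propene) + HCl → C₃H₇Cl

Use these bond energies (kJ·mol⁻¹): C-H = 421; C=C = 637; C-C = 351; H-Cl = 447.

D(C-Cl) ≈ 339 kJ/mol

Let D be the C-Cl bond energy.
Σ(broken) = 1×351 + 6×421 + 1×637 + 1×447 = 3961
Σ(formed) = 2×351 + 1×D + 7×421 = 3649 + D
ΔH = Σ(broken) − Σ(formed) = (3961) − (3649 + D) = +312 − D
Setting this equal to −27 kJ gives D = 339 kJ/mol.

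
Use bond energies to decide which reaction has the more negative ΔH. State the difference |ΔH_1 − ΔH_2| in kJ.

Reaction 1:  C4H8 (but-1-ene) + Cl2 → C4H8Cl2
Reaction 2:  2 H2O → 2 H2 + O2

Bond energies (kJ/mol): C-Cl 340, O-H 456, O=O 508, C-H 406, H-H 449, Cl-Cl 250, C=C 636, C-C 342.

Reaction 1:
  Bonds broken (reactants):
    C-C: 2 × 342 = 684
    C-H: 8 × 406 = 3248
    C=C: 1 × 636 = 636
    Cl-Cl: 1 × 250 = 250
    Σ(broken) = 4818 kJ
  Bonds formed (products):
    C-C: 3 × 342 = 1026
    C-Cl: 2 × 340 = 680
    C-H: 8 × 406 = 3248
    Σ(formed) = 4954 kJ
  ΔH_1 = 4818 − 4954 = −136 kJ
Reaction 2:
  Bonds broken (reactants):
    O-H: 4 × 456 = 1824
    Σ(broken) = 1824 kJ
  Bonds formed (products):
    H-H: 2 × 449 = 898
    O=O: 1 × 508 = 508
    Σ(formed) = 1406 kJ
  ΔH_2 = 1824 − 1406 = +418 kJ
ΔH_1 − ΔH_2 = −554 kJ, so reaction 1 has the more negative ΔH; |ΔH_1 − ΔH_2| = 554 kJ.

Reaction 1, by 554 kJ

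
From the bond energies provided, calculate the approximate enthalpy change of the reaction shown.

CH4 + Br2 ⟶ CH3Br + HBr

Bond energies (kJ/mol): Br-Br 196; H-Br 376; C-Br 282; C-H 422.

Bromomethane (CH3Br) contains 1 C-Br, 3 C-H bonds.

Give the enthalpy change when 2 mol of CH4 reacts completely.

Bonds broken (reactants):
  Br-Br: 1 × 196 = 196
  C-H: 4 × 422 = 1688
  Σ(broken) = 1884 kJ
Bonds formed (products):
  C-Br: 1 × 282 = 282
  C-H: 3 × 422 = 1266
  H-Br: 1 × 376 = 376
  Σ(formed) = 1924 kJ
ΔH = Σ(broken) − Σ(formed) = 1884 − 1924 = −40 kJ
For 2× the reaction as written: 2 × (−40) = −80 kJ

ΔH = −80 kJ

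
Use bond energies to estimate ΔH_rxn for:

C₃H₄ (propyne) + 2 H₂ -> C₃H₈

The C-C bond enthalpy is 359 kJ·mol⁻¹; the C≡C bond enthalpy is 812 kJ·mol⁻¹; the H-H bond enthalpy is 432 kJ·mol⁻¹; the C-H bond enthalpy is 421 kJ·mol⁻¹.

Bonds broken (reactants):
  C≡C: 1 × 812 = 812
  C-C: 1 × 359 = 359
  C-H: 4 × 421 = 1684
  H-H: 2 × 432 = 864
  Σ(broken) = 3719 kJ
Bonds formed (products):
  C-C: 2 × 359 = 718
  C-H: 8 × 421 = 3368
  Σ(formed) = 4086 kJ
ΔH = Σ(broken) − Σ(formed) = 3719 − 4086 = −367 kJ

ΔH ≈ −367 kJ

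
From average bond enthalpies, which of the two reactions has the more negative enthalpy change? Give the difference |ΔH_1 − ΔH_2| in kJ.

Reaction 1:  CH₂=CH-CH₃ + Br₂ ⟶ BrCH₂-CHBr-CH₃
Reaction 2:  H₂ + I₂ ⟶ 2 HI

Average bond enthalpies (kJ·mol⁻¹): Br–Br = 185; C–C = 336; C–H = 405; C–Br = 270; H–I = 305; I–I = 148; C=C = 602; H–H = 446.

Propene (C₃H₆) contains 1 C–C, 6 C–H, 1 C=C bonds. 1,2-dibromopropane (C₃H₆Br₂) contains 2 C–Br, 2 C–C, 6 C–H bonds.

Reaction 1:
  Bonds broken (reactants):
    Br–Br: 1 × 185 = 185
    C–C: 1 × 336 = 336
    C–H: 6 × 405 = 2430
    C=C: 1 × 602 = 602
    Σ(broken) = 3553 kJ
  Bonds formed (products):
    C–Br: 2 × 270 = 540
    C–C: 2 × 336 = 672
    C–H: 6 × 405 = 2430
    Σ(formed) = 3642 kJ
  ΔH_1 = 3553 − 3642 = −89 kJ
Reaction 2:
  Bonds broken (reactants):
    H–H: 1 × 446 = 446
    I–I: 1 × 148 = 148
    Σ(broken) = 594 kJ
  Bonds formed (products):
    H–I: 2 × 305 = 610
    Σ(formed) = 610 kJ
  ΔH_2 = 594 − 610 = −16 kJ
ΔH_1 − ΔH_2 = −73 kJ, so reaction 1 has the more negative ΔH; |ΔH_1 − ΔH_2| = 73 kJ.

Reaction 1, by 73 kJ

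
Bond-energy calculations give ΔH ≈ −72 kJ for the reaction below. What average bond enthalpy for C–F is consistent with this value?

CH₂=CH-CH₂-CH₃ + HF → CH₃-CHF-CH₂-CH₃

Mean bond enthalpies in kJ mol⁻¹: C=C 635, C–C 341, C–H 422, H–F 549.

Let D be the C–F bond energy.
Σ(broken) = 2×341 + 8×422 + 1×635 + 1×549 = 5242
Σ(formed) = 3×341 + 1×D + 9×422 = 4821 + D
ΔH = Σ(broken) − Σ(formed) = (5242) − (4821 + D) = +421 − D
Setting this equal to −72 kJ gives D = 493 kJ/mol.

D(C–F) ≈ 493 kJ/mol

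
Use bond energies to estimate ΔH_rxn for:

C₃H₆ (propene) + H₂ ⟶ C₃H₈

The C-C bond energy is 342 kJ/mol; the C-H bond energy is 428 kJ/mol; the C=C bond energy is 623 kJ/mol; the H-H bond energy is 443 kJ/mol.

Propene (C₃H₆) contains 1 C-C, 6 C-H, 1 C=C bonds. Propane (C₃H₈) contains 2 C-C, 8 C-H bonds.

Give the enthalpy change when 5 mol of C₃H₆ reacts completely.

ΔH = −660 kJ

Bonds broken (reactants):
  C-C: 1 × 342 = 342
  C-H: 6 × 428 = 2568
  C=C: 1 × 623 = 623
  H-H: 1 × 443 = 443
  Σ(broken) = 3976 kJ
Bonds formed (products):
  C-C: 2 × 342 = 684
  C-H: 8 × 428 = 3424
  Σ(formed) = 4108 kJ
ΔH = Σ(broken) − Σ(formed) = 3976 − 4108 = −132 kJ
For 5× the reaction as written: 5 × (−132) = −660 kJ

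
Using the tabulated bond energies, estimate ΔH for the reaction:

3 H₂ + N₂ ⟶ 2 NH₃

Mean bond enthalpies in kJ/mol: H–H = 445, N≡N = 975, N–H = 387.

ΔH ≈ −12 kJ

Bonds broken (reactants):
  H–H: 3 × 445 = 1335
  N≡N: 1 × 975 = 975
  Σ(broken) = 2310 kJ
Bonds formed (products):
  N–H: 6 × 387 = 2322
  Σ(formed) = 2322 kJ
ΔH = Σ(broken) − Σ(formed) = 2310 − 2322 = −12 kJ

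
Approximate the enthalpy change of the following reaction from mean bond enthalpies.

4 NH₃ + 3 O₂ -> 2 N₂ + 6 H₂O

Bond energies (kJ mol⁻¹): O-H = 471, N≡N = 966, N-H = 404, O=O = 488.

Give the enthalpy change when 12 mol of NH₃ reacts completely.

Bonds broken (reactants):
  N-H: 12 × 404 = 4848
  O=O: 3 × 488 = 1464
  Σ(broken) = 6312 kJ
Bonds formed (products):
  N≡N: 2 × 966 = 1932
  O-H: 12 × 471 = 5652
  Σ(formed) = 7584 kJ
ΔH = Σ(broken) − Σ(formed) = 6312 − 7584 = −1272 kJ
For 3× the reaction as written: 3 × (−1272) = −3816 kJ

ΔH = −3816 kJ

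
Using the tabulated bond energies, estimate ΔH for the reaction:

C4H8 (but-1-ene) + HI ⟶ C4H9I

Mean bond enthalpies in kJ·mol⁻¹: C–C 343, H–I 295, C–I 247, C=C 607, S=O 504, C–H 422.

ΔH ≈ −110 kJ

Bonds broken (reactants):
  C–C: 2 × 343 = 686
  C–H: 8 × 422 = 3376
  C=C: 1 × 607 = 607
  H–I: 1 × 295 = 295
  Σ(broken) = 4964 kJ
Bonds formed (products):
  C–C: 3 × 343 = 1029
  C–H: 9 × 422 = 3798
  C–I: 1 × 247 = 247
  Σ(formed) = 5074 kJ
ΔH = Σ(broken) − Σ(formed) = 4964 − 5074 = −110 kJ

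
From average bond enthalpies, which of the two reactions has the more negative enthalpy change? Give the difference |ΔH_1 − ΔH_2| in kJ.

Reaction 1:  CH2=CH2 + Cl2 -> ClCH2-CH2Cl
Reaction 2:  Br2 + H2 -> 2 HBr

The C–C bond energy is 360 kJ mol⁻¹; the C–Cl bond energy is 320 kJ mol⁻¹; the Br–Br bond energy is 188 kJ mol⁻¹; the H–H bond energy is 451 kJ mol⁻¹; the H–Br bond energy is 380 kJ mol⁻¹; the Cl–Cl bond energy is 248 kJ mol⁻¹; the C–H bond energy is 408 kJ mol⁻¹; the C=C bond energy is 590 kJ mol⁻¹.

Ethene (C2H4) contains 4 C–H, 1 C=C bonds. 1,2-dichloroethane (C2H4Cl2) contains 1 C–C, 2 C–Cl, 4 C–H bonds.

Reaction 1:
  Bonds broken (reactants):
    C–H: 4 × 408 = 1632
    C=C: 1 × 590 = 590
    Cl–Cl: 1 × 248 = 248
    Σ(broken) = 2470 kJ
  Bonds formed (products):
    C–C: 1 × 360 = 360
    C–Cl: 2 × 320 = 640
    C–H: 4 × 408 = 1632
    Σ(formed) = 2632 kJ
  ΔH_1 = 2470 − 2632 = −162 kJ
Reaction 2:
  Bonds broken (reactants):
    Br–Br: 1 × 188 = 188
    H–H: 1 × 451 = 451
    Σ(broken) = 639 kJ
  Bonds formed (products):
    H–Br: 2 × 380 = 760
    Σ(formed) = 760 kJ
  ΔH_2 = 639 − 760 = −121 kJ
ΔH_1 − ΔH_2 = −41 kJ, so reaction 1 has the more negative ΔH; |ΔH_1 − ΔH_2| = 41 kJ.

Reaction 1, by 41 kJ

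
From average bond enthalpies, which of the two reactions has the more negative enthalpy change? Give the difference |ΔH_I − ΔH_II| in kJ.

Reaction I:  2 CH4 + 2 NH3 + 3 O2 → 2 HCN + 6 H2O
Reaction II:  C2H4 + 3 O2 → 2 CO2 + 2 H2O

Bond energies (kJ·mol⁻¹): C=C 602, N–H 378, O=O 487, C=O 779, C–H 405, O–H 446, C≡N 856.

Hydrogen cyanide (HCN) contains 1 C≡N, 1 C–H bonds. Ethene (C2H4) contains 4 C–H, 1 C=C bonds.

Reaction II, by 312 kJ

Reaction I:
  Bonds broken (reactants):
    C–H: 8 × 405 = 3240
    N–H: 6 × 378 = 2268
    O=O: 3 × 487 = 1461
    Σ(broken) = 6969 kJ
  Bonds formed (products):
    C≡N: 2 × 856 = 1712
    C–H: 2 × 405 = 810
    O–H: 12 × 446 = 5352
    Σ(formed) = 7874 kJ
  ΔH_I = 6969 − 7874 = −905 kJ
Reaction II:
  Bonds broken (reactants):
    C–H: 4 × 405 = 1620
    C=C: 1 × 602 = 602
    O=O: 3 × 487 = 1461
    Σ(broken) = 3683 kJ
  Bonds formed (products):
    C=O: 4 × 779 = 3116
    O–H: 4 × 446 = 1784
    Σ(formed) = 4900 kJ
  ΔH_II = 3683 − 4900 = −1217 kJ
ΔH_I − ΔH_II = +312 kJ, so reaction II has the more negative ΔH; |ΔH_I − ΔH_II| = 312 kJ.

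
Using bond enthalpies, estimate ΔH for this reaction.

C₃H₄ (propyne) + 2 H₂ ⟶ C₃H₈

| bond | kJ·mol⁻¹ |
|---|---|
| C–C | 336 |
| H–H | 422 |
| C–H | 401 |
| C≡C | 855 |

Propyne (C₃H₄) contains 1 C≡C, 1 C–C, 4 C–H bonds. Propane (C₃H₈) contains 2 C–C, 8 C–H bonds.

ΔH ≈ −241 kJ

Bonds broken (reactants):
  C≡C: 1 × 855 = 855
  C–C: 1 × 336 = 336
  C–H: 4 × 401 = 1604
  H–H: 2 × 422 = 844
  Σ(broken) = 3639 kJ
Bonds formed (products):
  C–C: 2 × 336 = 672
  C–H: 8 × 401 = 3208
  Σ(formed) = 3880 kJ
ΔH = Σ(broken) − Σ(formed) = 3639 − 3880 = −241 kJ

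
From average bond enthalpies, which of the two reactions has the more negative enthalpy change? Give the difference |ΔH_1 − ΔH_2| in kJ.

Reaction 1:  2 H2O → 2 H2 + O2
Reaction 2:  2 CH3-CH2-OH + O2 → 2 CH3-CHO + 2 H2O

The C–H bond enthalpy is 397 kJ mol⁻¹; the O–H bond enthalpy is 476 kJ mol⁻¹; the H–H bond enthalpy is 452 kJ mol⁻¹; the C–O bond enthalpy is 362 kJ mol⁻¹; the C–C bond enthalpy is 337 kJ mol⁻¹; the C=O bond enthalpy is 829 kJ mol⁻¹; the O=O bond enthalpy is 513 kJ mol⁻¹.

Reaction 2, by 1066 kJ

Reaction 1:
  Bonds broken (reactants):
    O–H: 4 × 476 = 1904
    Σ(broken) = 1904 kJ
  Bonds formed (products):
    H–H: 2 × 452 = 904
    O=O: 1 × 513 = 513
    Σ(formed) = 1417 kJ
  ΔH_1 = 1904 − 1417 = +487 kJ
Reaction 2:
  Bonds broken (reactants):
    C–C: 2 × 337 = 674
    C–H: 10 × 397 = 3970
    C–O: 2 × 362 = 724
    O–H: 2 × 476 = 952
    O=O: 1 × 513 = 513
    Σ(broken) = 6833 kJ
  Bonds formed (products):
    C–C: 2 × 337 = 674
    C–H: 8 × 397 = 3176
    C=O: 2 × 829 = 1658
    O–H: 4 × 476 = 1904
    Σ(formed) = 7412 kJ
  ΔH_2 = 6833 − 7412 = −579 kJ
ΔH_1 − ΔH_2 = +1066 kJ, so reaction 2 has the more negative ΔH; |ΔH_1 − ΔH_2| = 1066 kJ.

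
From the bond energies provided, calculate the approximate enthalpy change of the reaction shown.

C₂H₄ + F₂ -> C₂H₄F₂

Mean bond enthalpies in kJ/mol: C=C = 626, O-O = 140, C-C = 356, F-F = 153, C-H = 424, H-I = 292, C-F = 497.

ΔH ≈ −571 kJ

Bonds broken (reactants):
  C-H: 4 × 424 = 1696
  C=C: 1 × 626 = 626
  F-F: 1 × 153 = 153
  Σ(broken) = 2475 kJ
Bonds formed (products):
  C-C: 1 × 356 = 356
  C-F: 2 × 497 = 994
  C-H: 4 × 424 = 1696
  Σ(formed) = 3046 kJ
ΔH = Σ(broken) − Σ(formed) = 2475 − 3046 = −571 kJ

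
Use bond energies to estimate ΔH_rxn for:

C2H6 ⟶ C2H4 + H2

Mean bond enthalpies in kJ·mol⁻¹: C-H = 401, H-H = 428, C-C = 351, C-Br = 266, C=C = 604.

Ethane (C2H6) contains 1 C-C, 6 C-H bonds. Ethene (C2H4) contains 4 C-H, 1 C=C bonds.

ΔH ≈ +121 kJ

Bonds broken (reactants):
  C-C: 1 × 351 = 351
  C-H: 6 × 401 = 2406
  Σ(broken) = 2757 kJ
Bonds formed (products):
  C-H: 4 × 401 = 1604
  C=C: 1 × 604 = 604
  H-H: 1 × 428 = 428
  Σ(formed) = 2636 kJ
ΔH = Σ(broken) − Σ(formed) = 2757 − 2636 = +121 kJ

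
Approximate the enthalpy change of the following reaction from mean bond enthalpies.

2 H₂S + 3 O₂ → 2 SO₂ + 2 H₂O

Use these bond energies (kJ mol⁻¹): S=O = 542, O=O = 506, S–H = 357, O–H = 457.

ΔH ≈ −1050 kJ

Bonds broken (reactants):
  O=O: 3 × 506 = 1518
  S–H: 4 × 357 = 1428
  Σ(broken) = 2946 kJ
Bonds formed (products):
  O–H: 4 × 457 = 1828
  S=O: 4 × 542 = 2168
  Σ(formed) = 3996 kJ
ΔH = Σ(broken) − Σ(formed) = 2946 − 3996 = −1050 kJ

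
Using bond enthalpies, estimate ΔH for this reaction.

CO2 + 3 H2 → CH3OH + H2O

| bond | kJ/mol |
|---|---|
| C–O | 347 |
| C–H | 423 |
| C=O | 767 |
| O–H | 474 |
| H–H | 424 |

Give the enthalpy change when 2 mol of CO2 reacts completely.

ΔH = −464 kJ

Bonds broken (reactants):
  C=O: 2 × 767 = 1534
  H–H: 3 × 424 = 1272
  Σ(broken) = 2806 kJ
Bonds formed (products):
  C–H: 3 × 423 = 1269
  C–O: 1 × 347 = 347
  O–H: 3 × 474 = 1422
  Σ(formed) = 3038 kJ
ΔH = Σ(broken) − Σ(formed) = 2806 − 3038 = −232 kJ
For 2× the reaction as written: 2 × (−232) = −464 kJ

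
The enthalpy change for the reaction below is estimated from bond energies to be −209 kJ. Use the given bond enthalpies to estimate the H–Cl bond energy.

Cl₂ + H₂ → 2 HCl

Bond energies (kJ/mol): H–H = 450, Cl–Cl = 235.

D(H–Cl) ≈ 447 kJ/mol

Let D be the H–Cl bond energy.
Σ(broken) = 1×235 + 1×450 = 685
Σ(formed) = 2×D = 2D
ΔH = Σ(broken) − Σ(formed) = (685) − (2D) = +685 − 2D
Setting this equal to −209 kJ gives 2D = 894, so D = 447 kJ/mol.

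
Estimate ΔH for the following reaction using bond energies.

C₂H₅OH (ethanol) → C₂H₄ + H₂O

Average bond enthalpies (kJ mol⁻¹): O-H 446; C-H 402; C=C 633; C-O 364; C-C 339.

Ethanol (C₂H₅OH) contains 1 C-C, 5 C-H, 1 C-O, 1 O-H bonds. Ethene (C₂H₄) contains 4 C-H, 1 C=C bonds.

Bonds broken (reactants):
  C-C: 1 × 339 = 339
  C-H: 5 × 402 = 2010
  C-O: 1 × 364 = 364
  O-H: 1 × 446 = 446
  Σ(broken) = 3159 kJ
Bonds formed (products):
  C-H: 4 × 402 = 1608
  C=C: 1 × 633 = 633
  O-H: 2 × 446 = 892
  Σ(formed) = 3133 kJ
ΔH = Σ(broken) − Σ(formed) = 3159 − 3133 = +26 kJ

ΔH ≈ +26 kJ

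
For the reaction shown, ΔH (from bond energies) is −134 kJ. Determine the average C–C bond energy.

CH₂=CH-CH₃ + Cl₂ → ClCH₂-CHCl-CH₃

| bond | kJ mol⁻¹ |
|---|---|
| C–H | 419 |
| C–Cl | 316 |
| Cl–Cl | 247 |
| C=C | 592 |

Let D be the C–C bond energy.
Σ(broken) = 1×D + 6×419 + 1×592 + 1×247 = 3353 + D
Σ(formed) = 2×D + 2×316 + 6×419 = 3146 + 2D
ΔH = Σ(broken) − Σ(formed) = (3353 + D) − (3146 + 2D) = +207 − D
Setting this equal to −134 kJ gives D = 341 kJ/mol.

D(C–C) ≈ 341 kJ/mol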